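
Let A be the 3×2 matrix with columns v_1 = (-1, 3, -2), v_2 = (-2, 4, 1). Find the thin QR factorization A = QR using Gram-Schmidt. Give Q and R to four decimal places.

Q = [[-0.2673, -0.3491], [0.8018, 0.4364], [-0.5345, 0.8292]], R = [[3.7417, 3.2071], [0.0000, 3.2733]]

v_1 = (-1, 3, -2); ‖v_1‖ = 3.7417, so q_1 = (-0.2673, 0.8018, -0.5345).
q_1·v_2 = (-0.2673)·(-2) + 0.8018·4 + (-0.5345)·1 = 3.2071.
u_2 = v_2 − 3.2071·q_1 = (-1.1429, 1.4286, 2.7143).
‖u_2‖ = 3.2733, so q_2 = (-0.3491, 0.4364, 0.8292).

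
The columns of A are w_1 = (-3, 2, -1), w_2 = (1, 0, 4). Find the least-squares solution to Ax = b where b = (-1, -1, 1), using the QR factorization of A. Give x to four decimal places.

x = (0.1111, 0.2222)

q_1 = w_1/‖w_1‖ = (-3, 2, -1)/3.7417 = (-0.8018, 0.5345, -0.2673).
r_{12} = q_1·w_2 = -1.8708.
u_2 = w_2 + 1.8708·q_1 = (-0.5000, 1.0000, 3.5000).
‖u_2‖ = 3.6742, so q_2 = (-0.1361, 0.2722, 0.9526).
Qᵀb = (0.0000, 0.8165).
Back-substitute: x_2 = 0.8165/3.6742 = 0.2222.
x_1 = (0.0000 + 1.8708·0.2222)/3.7417 = 0.1111.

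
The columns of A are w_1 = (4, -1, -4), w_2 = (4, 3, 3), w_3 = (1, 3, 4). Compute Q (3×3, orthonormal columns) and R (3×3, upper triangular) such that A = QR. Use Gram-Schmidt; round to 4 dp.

w_1 = (4, -1, -4); ‖w_1‖ = 5.7446, so q_1 = (0.6963, -0.1741, -0.6963).
q_1·w_2 = 0.6963·4 + (-0.1741)·3 + (-0.6963)·3 = 0.1741.
u_2 = w_2 − 0.1741·q_1 = (3.8788, 3.0303, 3.1212).
‖u_2‖ = 5.8284, so q_2 = (0.6655, 0.5199, 0.5355).
q_1·w_3 = 0.6963·1 + (-0.1741)·3 + (-0.6963)·4 = -2.6112; q_2·w_3 = 0.6655·1 + 0.5199·3 + 0.5355·4 = 4.3674.
u_3 = w_3 + 2.6112·q_1 − 4.3674·q_2 = (-0.0883, 0.2748, -0.1570).
‖u_3‖ = 0.3285, so q_3 = (-0.2688, 0.8363, -0.4779).

Q = [[0.6963, 0.6655, -0.2688], [-0.1741, 0.5199, 0.8363], [-0.6963, 0.5355, -0.4779]], R = [[5.7446, 0.1741, -2.6112], [0.0000, 5.8284, 4.3674], [0.0000, 0.0000, 0.3285]]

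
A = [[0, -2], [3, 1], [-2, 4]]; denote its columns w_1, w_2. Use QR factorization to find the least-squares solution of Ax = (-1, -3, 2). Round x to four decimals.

x = (-0.9597, 0.1048)

w_1 = (0, 3, -2); ‖w_1‖ = 3.6056, so q_1 = (0.0000, 0.8321, -0.5547).
q_1·w_2 = 0.0000·(-2) + 0.8321·1 + (-0.5547)·4 = -1.3868.
u_2 = w_2 + 1.3868·q_1 = (-2.0000, 2.1538, 3.2308).
‖u_2‖ = 4.3677, so q_2 = (-0.4579, 0.4931, 0.7397).
Qᵀb = (-3.6056, 0.4579).
Back-substitute: x_2 = 0.4579/4.3677 = 0.1048.
x_1 = (-3.6056 + 1.3868·0.1048)/3.6056 = -0.9597.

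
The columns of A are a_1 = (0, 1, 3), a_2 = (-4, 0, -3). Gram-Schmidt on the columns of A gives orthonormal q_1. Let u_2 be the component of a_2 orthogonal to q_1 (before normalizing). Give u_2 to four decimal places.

u_2 = (-4.0000, 0.9000, -0.3000)

q_1 = a_1/‖a_1‖ = (0, 1, 3)/3.1623 = (0.0000, 0.3162, 0.9487).
r_{12} = q_1·a_2 = -2.8460.
u_2 = a_2 + 2.8460·q_1 = (-4.0000, 0.9000, -0.3000).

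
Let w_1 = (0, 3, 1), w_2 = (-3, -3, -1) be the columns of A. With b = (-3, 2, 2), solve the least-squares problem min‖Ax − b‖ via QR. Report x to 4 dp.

x = (1.8000, 1.0000)

e_1 = w_1/‖w_1‖ = (0, 3, 1)/3.1623 = (0.0000, 0.9487, 0.3162).
r_{12} = e_1·w_2 = -3.1623.
u_2 = w_2 + 3.1623·e_1 = (-3.0000, 0.0000, 0.0000).
‖u_2‖ = 3.0000, so e_2 = (-1.0000, 0.0000, 0.0000).
Qᵀb = (2.5298, 3.0000).
Back-substitute: x_2 = 3.0000/3.0000 = 1.0000.
x_1 = (2.5298 + 3.1623·1.0000)/3.1623 = 1.8000.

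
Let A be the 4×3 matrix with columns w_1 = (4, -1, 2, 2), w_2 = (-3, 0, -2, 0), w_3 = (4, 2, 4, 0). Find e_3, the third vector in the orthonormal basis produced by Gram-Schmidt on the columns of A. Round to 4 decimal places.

e_3 = (-0.2336, 0.7591, 0.3504, 0.4964)

e_1 = w_1/‖w_1‖ = (4, -1, 2, 2)/5.0000 = (0.8000, -0.2000, 0.4000, 0.4000).
r_{12} = e_1·w_2 = -3.2000.
u_2 = w_2 + 3.2000·e_1 = (-0.4400, -0.6400, -0.7200, 1.2800).
‖u_2‖ = 1.6613, so e_2 = (-0.2648, -0.3852, -0.4334, 0.7705).
r_{13} = e_1·w_3 = 4.4000; r_{23} = e_2·w_3 = -3.5634.
u_3 = w_3 − 4.4000·e_1 + 3.5634·e_2 = (-0.4638, 1.5072, 0.6957, 0.9855).
‖u_3‖ = 1.9855, so e_3 = (-0.2336, 0.7591, 0.3504, 0.4964).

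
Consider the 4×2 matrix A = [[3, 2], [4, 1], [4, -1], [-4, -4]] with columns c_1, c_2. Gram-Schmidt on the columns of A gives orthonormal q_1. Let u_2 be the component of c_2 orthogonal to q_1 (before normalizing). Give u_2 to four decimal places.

q_1 = c_1/‖c_1‖ = (3, 4, 4, -4)/7.5498 = (0.3974, 0.5298, 0.5298, -0.5298).
r_{12} = q_1·c_2 = 2.9140.
u_2 = c_2 − 2.9140·q_1 = (0.8421, -0.5439, -2.5439, -2.4561).

u_2 = (0.8421, -0.5439, -2.5439, -2.4561)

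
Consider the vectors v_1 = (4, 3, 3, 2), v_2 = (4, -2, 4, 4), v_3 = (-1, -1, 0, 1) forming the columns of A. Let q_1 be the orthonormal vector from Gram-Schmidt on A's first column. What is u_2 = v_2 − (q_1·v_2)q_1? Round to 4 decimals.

q_1 = v_1/‖v_1‖ = (4, 3, 3, 2)/6.1644 = (0.6489, 0.4867, 0.4867, 0.3244).
r_{12} = q_1·v_2 = 4.8666.
u_2 = v_2 − 4.8666·q_1 = (0.8421, -4.3684, 1.6316, 2.4211).

u_2 = (0.8421, -4.3684, 1.6316, 2.4211)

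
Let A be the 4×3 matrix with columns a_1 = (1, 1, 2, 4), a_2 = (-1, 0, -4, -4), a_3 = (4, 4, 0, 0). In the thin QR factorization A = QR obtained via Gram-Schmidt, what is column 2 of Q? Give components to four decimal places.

q_2 = (0.0636, 0.5304, -0.8061, 0.2546)

q_1 = a_1/‖a_1‖ = (1, 1, 2, 4)/4.6904 = (0.2132, 0.2132, 0.4264, 0.8528).
r_{12} = q_1·a_2 = -5.3300.
u_2 = a_2 + 5.3300·q_1 = (0.1364, 1.1364, -1.7273, 0.5455).
‖u_2‖ = 2.1426, so q_2 = (0.0636, 0.5304, -0.8061, 0.2546).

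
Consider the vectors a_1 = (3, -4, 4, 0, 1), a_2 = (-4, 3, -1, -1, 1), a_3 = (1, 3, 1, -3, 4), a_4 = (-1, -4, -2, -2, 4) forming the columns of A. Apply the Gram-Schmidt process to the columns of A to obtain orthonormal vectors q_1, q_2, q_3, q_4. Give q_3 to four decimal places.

q_1 = a_1/‖a_1‖ = (3, -4, 4, 0, 1)/6.4807 = (0.4629, -0.6172, 0.6172, 0.0000, 0.1543).
r_{12} = q_1·a_2 = -4.1662.
u_2 = a_2 + 4.1662·q_1 = (-2.0714, 0.4286, 1.5714, -1.0000, 1.6429).
‖u_2‖ = 3.2623, so q_2 = (-0.6350, 0.1314, 0.4817, -0.3065, 0.5036).
r_{13} = q_1·a_3 = -0.1543; r_{23} = q_2·a_3 = 3.1748.
u_3 = a_3 + 0.1543·q_1 − 3.1748·q_2 = (3.0872, 2.4877, -0.4340, -2.0268, 2.4251).
‖u_3‖ = 5.0889, so q_3 = (0.6067, 0.4888, -0.0853, -0.3983, 0.4765).

q_3 = (0.6067, 0.4888, -0.0853, -0.3983, 0.4765)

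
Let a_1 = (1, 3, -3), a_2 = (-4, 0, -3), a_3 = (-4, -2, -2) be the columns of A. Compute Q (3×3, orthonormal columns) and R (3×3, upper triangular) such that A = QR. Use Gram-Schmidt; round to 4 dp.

Q = [[0.2294, -0.8760, 0.4243], [0.6882, -0.1622, -0.7071], [-0.6882, -0.4542, -0.5657]], R = [[4.3589, 1.1471, -0.9177], [0.0000, 4.8666, 4.7369], [0.0000, 0.0000, 0.8485]]

a_1 = (1, 3, -3); ‖a_1‖ = 4.3589, so e_1 = (0.2294, 0.6882, -0.6882).
e_1·a_2 = 0.2294·(-4) + 0.6882·0 + (-0.6882)·(-3) = 1.1471.
u_2 = a_2 − 1.1471·e_1 = (-4.2632, -0.7895, -2.2105).
‖u_2‖ = 4.8666, so e_2 = (-0.8760, -0.1622, -0.4542).
e_1·a_3 = 0.2294·(-4) + 0.6882·(-2) + (-0.6882)·(-2) = -0.9177; e_2·a_3 = (-0.8760)·(-4) + (-0.1622)·(-2) + (-0.4542)·(-2) = 4.7369.
u_3 = a_3 + 0.9177·e_1 − 4.7369·e_2 = (0.3600, -0.6000, -0.4800).
‖u_3‖ = 0.8485, so e_3 = (0.4243, -0.7071, -0.5657).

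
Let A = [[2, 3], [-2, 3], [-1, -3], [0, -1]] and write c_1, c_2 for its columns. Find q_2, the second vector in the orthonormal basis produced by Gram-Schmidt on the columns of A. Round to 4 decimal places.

c_1 = (2, -2, -1, 0); ‖c_1‖ = 3.0000, so q_1 = (0.6667, -0.6667, -0.3333, 0.0000).
q_1·c_2 = 0.6667·3 + (-0.6667)·3 + (-0.3333)·(-3) + 0.0000·(-1) = 1.0000.
u_2 = c_2 − 1.0000·q_1 = (2.3333, 3.6667, -2.6667, -1.0000).
‖u_2‖ = 5.1962, so q_2 = (0.4491, 0.7057, -0.5132, -0.1925).

q_2 = (0.4491, 0.7057, -0.5132, -0.1925)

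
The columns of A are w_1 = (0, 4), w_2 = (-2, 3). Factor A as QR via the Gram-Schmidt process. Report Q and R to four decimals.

w_1 = (0, 4); ‖w_1‖ = 4.0000, so q_1 = (0.0000, 1.0000).
q_1·w_2 = 0.0000·(-2) + 1.0000·3 = 3.0000.
u_2 = w_2 − 3.0000·q_1 = (-2.0000, 0.0000).
‖u_2‖ = 2.0000, so q_2 = (-1.0000, 0.0000).

Q = [[0.0000, -1.0000], [1.0000, 0.0000]], R = [[4.0000, 3.0000], [0.0000, 2.0000]]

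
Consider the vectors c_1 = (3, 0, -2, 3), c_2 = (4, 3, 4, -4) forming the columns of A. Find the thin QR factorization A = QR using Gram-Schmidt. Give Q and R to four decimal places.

Q = [[0.6396, 0.6922], [0.0000, 0.4079], [-0.4264, 0.4450], [0.6396, -0.3955]], R = [[4.6904, -1.7056], [0.0000, 7.3547]]

q_1 = c_1/‖c_1‖ = (3, 0, -2, 3)/4.6904 = (0.6396, 0.0000, -0.4264, 0.6396).
r_{12} = q_1·c_2 = -1.7056.
u_2 = c_2 + 1.7056·q_1 = (5.0909, 3.0000, 3.2727, -2.9091).
‖u_2‖ = 7.3547, so q_2 = (0.6922, 0.4079, 0.4450, -0.3955).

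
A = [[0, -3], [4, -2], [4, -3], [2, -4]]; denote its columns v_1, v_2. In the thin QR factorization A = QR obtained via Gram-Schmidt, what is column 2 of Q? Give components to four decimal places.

v_1 = (0, 4, 4, 2); ‖v_1‖ = 6.0000, so e_1 = (0.0000, 0.6667, 0.6667, 0.3333).
e_1·v_2 = 0.0000·(-3) + 0.6667·(-2) + 0.6667·(-3) + 0.3333·(-4) = -4.6667.
u_2 = v_2 + 4.6667·e_1 = (-3.0000, 1.1111, 0.1111, -2.4444).
‖u_2‖ = 4.0277, so e_2 = (-0.7448, 0.2759, 0.0276, -0.6069).

e_2 = (-0.7448, 0.2759, 0.0276, -0.6069)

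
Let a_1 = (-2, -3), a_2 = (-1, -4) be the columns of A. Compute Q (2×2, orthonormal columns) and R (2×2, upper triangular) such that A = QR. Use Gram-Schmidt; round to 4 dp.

e_1 = a_1/‖a_1‖ = (-2, -3)/3.6056 = (-0.5547, -0.8321).
r_{12} = e_1·a_2 = 3.8829.
u_2 = a_2 − 3.8829·e_1 = (1.1538, -0.7692).
‖u_2‖ = 1.3868, so e_2 = (0.8321, -0.5547).

Q = [[-0.5547, 0.8321], [-0.8321, -0.5547]], R = [[3.6056, 3.8829], [0.0000, 1.3868]]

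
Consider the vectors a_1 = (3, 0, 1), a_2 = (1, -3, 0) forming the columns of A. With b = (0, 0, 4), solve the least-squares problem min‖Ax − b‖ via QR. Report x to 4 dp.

x = (0.4396, -0.1319)

a_1 = (3, 0, 1); ‖a_1‖ = 3.1623, so q_1 = (0.9487, 0.0000, 0.3162).
q_1·a_2 = 0.9487·1 + 0.0000·(-3) + 0.3162·0 = 0.9487.
u_2 = a_2 − 0.9487·q_1 = (0.1000, -3.0000, -0.3000).
‖u_2‖ = 3.0166, so q_2 = (0.0331, -0.9945, -0.0994).
Qᵀb = (1.2649, -0.3978).
Back-substitute: x_2 = -0.3978/3.0166 = -0.1319.
x_1 = (1.2649 − 0.9487·(-0.1319))/3.1623 = 0.4396.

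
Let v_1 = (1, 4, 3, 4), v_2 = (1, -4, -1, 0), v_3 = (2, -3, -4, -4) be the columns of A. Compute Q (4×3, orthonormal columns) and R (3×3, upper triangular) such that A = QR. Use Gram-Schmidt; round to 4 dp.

e_1 = v_1/‖v_1‖ = (1, 4, 3, 4)/6.4807 = (0.1543, 0.6172, 0.4629, 0.6172).
r_{12} = e_1·v_2 = -2.7775.
u_2 = v_2 + 2.7775·e_1 = (1.4286, -2.2857, 0.2857, 1.7143).
‖u_2‖ = 3.2071, so e_2 = (0.4454, -0.7127, 0.0891, 0.5345).
r_{13} = e_1·v_3 = -5.8635; r_{23} = e_2·v_3 = 0.5345.
u_3 = v_3 + 5.8635·e_1 − 0.5345·e_2 = (2.6667, 1.0000, -1.3333, -0.6667).
‖u_3‖ = 3.2146, so e_3 = (0.8296, 0.3111, -0.4148, -0.2074).

Q = [[0.1543, 0.4454, 0.8296], [0.6172, -0.7127, 0.3111], [0.4629, 0.0891, -0.4148], [0.6172, 0.5345, -0.2074]], R = [[6.4807, -2.7775, -5.8635], [0.0000, 3.2071, 0.5345], [0.0000, 0.0000, 3.2146]]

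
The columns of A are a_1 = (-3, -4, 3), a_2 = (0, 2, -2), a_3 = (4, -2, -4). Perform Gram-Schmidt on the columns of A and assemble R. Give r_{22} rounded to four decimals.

a_1 = (-3, -4, 3); ‖a_1‖ = 5.8310, so q_1 = (-0.5145, -0.6860, 0.5145).
q_1·a_2 = (-0.5145)·0 + (-0.6860)·2 + 0.5145·(-2) = -2.4010.
u_2 = a_2 + 2.4010·q_1 = (-1.2353, 0.3529, -0.7647).
r_{22} = ‖u_2‖ = 1.4951.

r_{22} = 1.4951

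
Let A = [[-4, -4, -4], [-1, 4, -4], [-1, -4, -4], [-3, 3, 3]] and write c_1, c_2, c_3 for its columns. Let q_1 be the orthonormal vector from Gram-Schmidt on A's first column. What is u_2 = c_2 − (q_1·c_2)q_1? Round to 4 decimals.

c_1 = (-4, -1, -1, -3); ‖c_1‖ = 5.1962, so q_1 = (-0.7698, -0.1925, -0.1925, -0.5774).
q_1·c_2 = (-0.7698)·(-4) + (-0.1925)·4 + (-0.1925)·(-4) + (-0.5774)·3 = 1.3472.
u_2 = c_2 − 1.3472·q_1 = (-2.9630, 4.2593, -3.7407, 3.7778).

u_2 = (-2.9630, 4.2593, -3.7407, 3.7778)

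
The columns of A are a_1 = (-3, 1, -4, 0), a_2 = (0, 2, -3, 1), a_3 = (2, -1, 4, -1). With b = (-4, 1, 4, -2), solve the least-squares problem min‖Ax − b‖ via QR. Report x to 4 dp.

x = (3.1500, -0.1500, 3.6000)

a_1 = (-3, 1, -4, 0); ‖a_1‖ = 5.0990, so e_1 = (-0.5883, 0.1961, -0.7845, 0.0000).
e_1·a_2 = (-0.5883)·0 + 0.1961·2 + (-0.7845)·(-3) + 0.0000·1 = 2.7456.
u_2 = a_2 − 2.7456·e_1 = (1.6154, 1.4615, -0.8462, 1.0000).
‖u_2‖ = 2.5420, so e_2 = (0.6355, 0.5750, -0.3329, 0.3934).
e_1·a_3 = (-0.5883)·2 + 0.1961·(-1) + (-0.7845)·4 + 0.0000·(-1) = -4.5107; e_2·a_3 = 0.6355·2 + 0.5750·(-1) + (-0.3329)·4 + 0.3934·(-1) = -1.0289.
u_3 = a_3 + 4.5107·e_1 + 1.0289·e_2 = (0.0000, 0.4762, 0.1190, -0.5952).
‖u_3‖ = 0.7715, so e_3 = (0.0000, 0.6172, 0.1543, -0.7715).
Qᵀb = (-0.5883, -4.0853, 2.7775).
Back-substitute: x_3 = 2.7775/0.7715 = 3.6000.
x_2 = (-4.0853 + 1.0289·3.6000)/2.5420 = -0.1500.
x_1 = (-0.5883 − 2.7456·(-0.1500) + 4.5107·3.6000)/5.0990 = 3.1500.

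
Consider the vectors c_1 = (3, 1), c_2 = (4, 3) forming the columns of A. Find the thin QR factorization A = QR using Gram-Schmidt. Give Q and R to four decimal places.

c_1 = (3, 1); ‖c_1‖ = 3.1623, so q_1 = (0.9487, 0.3162).
q_1·c_2 = 0.9487·4 + 0.3162·3 = 4.7434.
u_2 = c_2 − 4.7434·q_1 = (-0.5000, 1.5000).
‖u_2‖ = 1.5811, so q_2 = (-0.3162, 0.9487).

Q = [[0.9487, -0.3162], [0.3162, 0.9487]], R = [[3.1623, 4.7434], [0.0000, 1.5811]]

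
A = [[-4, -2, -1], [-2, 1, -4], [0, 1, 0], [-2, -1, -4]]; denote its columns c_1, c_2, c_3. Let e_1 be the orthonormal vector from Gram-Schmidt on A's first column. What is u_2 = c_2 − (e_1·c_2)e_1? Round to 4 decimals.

c_1 = (-4, -2, 0, -2); ‖c_1‖ = 4.8990, so e_1 = (-0.8165, -0.4082, 0.0000, -0.4082).
e_1·c_2 = (-0.8165)·(-2) + (-0.4082)·1 + 0.0000·1 + (-0.4082)·(-1) = 1.6330.
u_2 = c_2 − 1.6330·e_1 = (-0.6667, 1.6667, 1.0000, -0.3333).

u_2 = (-0.6667, 1.6667, 1.0000, -0.3333)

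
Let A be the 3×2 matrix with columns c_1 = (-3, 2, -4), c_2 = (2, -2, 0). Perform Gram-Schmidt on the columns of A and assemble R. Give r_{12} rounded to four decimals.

c_1 = (-3, 2, -4); ‖c_1‖ = 5.3852, so e_1 = (-0.5571, 0.3714, -0.7428).
r_{12} = e_1·c_2 = -1.8570.

r_{12} = -1.8570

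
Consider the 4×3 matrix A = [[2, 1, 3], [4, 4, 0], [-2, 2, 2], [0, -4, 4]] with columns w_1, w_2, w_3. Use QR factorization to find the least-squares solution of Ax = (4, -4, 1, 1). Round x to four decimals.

x = (-0.4341, -0.0604, 0.6319)

w_1 = (2, 4, -2, 0); ‖w_1‖ = 4.8990, so e_1 = (0.4082, 0.8165, -0.4082, 0.0000).
e_1·w_2 = 0.4082·1 + 0.8165·4 + (-0.4082)·2 + 0.0000·(-4) = 2.8577.
u_2 = w_2 − 2.8577·e_1 = (-0.1667, 1.6667, 3.1667, -4.0000).
‖u_2‖ = 5.3697, so e_2 = (-0.0310, 0.3104, 0.5897, -0.7449).
e_1·w_3 = 0.4082·3 + 0.8165·0 + (-0.4082)·2 + 0.0000·4 = 0.4082; e_2·w_3 = (-0.0310)·3 + 0.3104·0 + 0.5897·2 + (-0.7449)·4 = -1.8934.
u_3 = w_3 − 0.4082·e_1 + 1.8934·e_2 = (2.7746, 0.2543, 3.2832, 2.5896).
‖u_3‖ = 5.0248, so e_3 = (0.5522, 0.0506, 0.6534, 0.5154).
Qᵀb = (-2.0412, -1.5209, 3.1750).
Back-substitute: x_3 = 3.1750/5.0248 = 0.6319.
x_2 = (-1.5209 + 1.8934·0.6319)/5.3697 = -0.0604.
x_1 = (-2.0412 − 2.8577·(-0.0604) − 0.4082·0.6319)/4.8990 = -0.4341.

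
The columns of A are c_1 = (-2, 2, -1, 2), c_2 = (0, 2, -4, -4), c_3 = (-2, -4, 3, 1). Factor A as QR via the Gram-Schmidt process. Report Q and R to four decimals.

Q = [[-0.5547, 0.0000, -0.7969], [0.5547, 0.3333, -0.5460], [-0.2774, -0.6667, -0.0148], [0.5547, -0.6667, -0.2582]], R = [[3.6056, 0.0000, -1.3868], [0.0000, 6.0000, -4.0000], [0.0000, 0.0000, 3.4752]]

c_1 = (-2, 2, -1, 2); ‖c_1‖ = 3.6056, so q_1 = (-0.5547, 0.5547, -0.2774, 0.5547).
q_1·c_2 = (-0.5547)·0 + 0.5547·2 + (-0.2774)·(-4) + 0.5547·(-4) = 0.0000.
u_2 = c_2 + 0.0000·q_1 = (0.0000, 2.0000, -4.0000, -4.0000).
‖u_2‖ = 6.0000, so q_2 = (0.0000, 0.3333, -0.6667, -0.6667).
q_1·c_3 = (-0.5547)·(-2) + 0.5547·(-4) + (-0.2774)·3 + 0.5547·1 = -1.3868; q_2·c_3 = 0.0000·(-2) + 0.3333·(-4) + (-0.6667)·3 + (-0.6667)·1 = -4.0000.
u_3 = c_3 + 1.3868·q_1 + 4.0000·q_2 = (-2.7692, -1.8974, -0.0513, -0.8974).
‖u_3‖ = 3.4752, so q_3 = (-0.7969, -0.5460, -0.0148, -0.2582).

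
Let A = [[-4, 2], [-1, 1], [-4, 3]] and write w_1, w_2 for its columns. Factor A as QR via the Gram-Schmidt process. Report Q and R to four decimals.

Q = [[-0.6963, -0.6838], [-0.1741, 0.4558], [-0.6963, 0.5698]], R = [[5.7446, -3.6556], [0.0000, 0.7977]]

w_1 = (-4, -1, -4); ‖w_1‖ = 5.7446, so e_1 = (-0.6963, -0.1741, -0.6963).
e_1·w_2 = (-0.6963)·2 + (-0.1741)·1 + (-0.6963)·3 = -3.6556.
u_2 = w_2 + 3.6556·e_1 = (-0.5455, 0.3636, 0.4545).
‖u_2‖ = 0.7977, so e_2 = (-0.6838, 0.4558, 0.5698).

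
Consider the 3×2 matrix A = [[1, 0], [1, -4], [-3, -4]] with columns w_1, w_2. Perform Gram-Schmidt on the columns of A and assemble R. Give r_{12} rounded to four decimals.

w_1 = (1, 1, -3); ‖w_1‖ = 3.3166, so q_1 = (0.3015, 0.3015, -0.9045).
r_{12} = q_1·w_2 = 2.4121.

r_{12} = 2.4121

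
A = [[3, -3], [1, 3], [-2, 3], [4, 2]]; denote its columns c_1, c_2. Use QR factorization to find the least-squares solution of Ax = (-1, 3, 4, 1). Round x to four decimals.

x = (-0.0219, 0.8359)

q_1 = c_1/‖c_1‖ = (3, 1, -2, 4)/5.4772 = (0.5477, 0.1826, -0.3651, 0.7303).
r_{12} = q_1·c_2 = -0.7303.
u_2 = c_2 + 0.7303·q_1 = (-2.6000, 3.1333, 2.7333, 2.5333).
‖u_2‖ = 5.5197, so q_2 = (-0.4710, 0.5677, 0.4952, 0.4590).
Qᵀb = (-0.7303, 4.6138).
Back-substitute: x_2 = 4.6138/5.5197 = 0.8359.
x_1 = (-0.7303 + 0.7303·0.8359)/5.4772 = -0.0219.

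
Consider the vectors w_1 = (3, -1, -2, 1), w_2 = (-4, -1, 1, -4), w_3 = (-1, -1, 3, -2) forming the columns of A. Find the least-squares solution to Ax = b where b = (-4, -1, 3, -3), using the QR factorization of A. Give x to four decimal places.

x = (-0.4488, 0.4620, 0.5413)

w_1 = (3, -1, -2, 1); ‖w_1‖ = 3.8730, so e_1 = (0.7746, -0.2582, -0.5164, 0.2582).
e_1·w_2 = 0.7746·(-4) + (-0.2582)·(-1) + (-0.5164)·1 + 0.2582·(-4) = -4.3894.
u_2 = w_2 + 4.3894·e_1 = (-0.6000, -2.1333, -1.2667, -2.8667).
‖u_2‖ = 3.8384, so e_2 = (-0.1563, -0.5558, -0.3300, -0.7468).
e_1·w_3 = 0.7746·(-1) + (-0.2582)·(-1) + (-0.5164)·3 + 0.2582·(-2) = -2.5820; e_2·w_3 = (-0.1563)·(-1) + (-0.5558)·(-1) + (-0.3300)·3 + (-0.7468)·(-2) = 1.2158.
u_3 = w_3 + 2.5820·e_1 − 1.2158·e_2 = (1.1900, -0.9910, 2.0679, -0.4253).
‖u_3‖ = 2.6182, so e_3 = (0.4545, -0.3785, 0.7898, -0.1625).
Qᵀb = (-5.1640, 2.4316, 1.4171).
Back-substitute: x_3 = 1.4171/2.6182 = 0.5413.
x_2 = (2.4316 − 1.2158·0.5413)/3.8384 = 0.4620.
x_1 = (-5.1640 + 4.3894·0.4620 + 2.5820·0.5413)/3.8730 = -0.4488.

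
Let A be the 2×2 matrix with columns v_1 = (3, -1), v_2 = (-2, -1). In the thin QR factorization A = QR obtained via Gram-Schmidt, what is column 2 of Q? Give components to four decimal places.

e_2 = (-0.3162, -0.9487)

v_1 = (3, -1); ‖v_1‖ = 3.1623, so e_1 = (0.9487, -0.3162).
e_1·v_2 = 0.9487·(-2) + (-0.3162)·(-1) = -1.5811.
u_2 = v_2 + 1.5811·e_1 = (-0.5000, -1.5000).
‖u_2‖ = 1.5811, so e_2 = (-0.3162, -0.9487).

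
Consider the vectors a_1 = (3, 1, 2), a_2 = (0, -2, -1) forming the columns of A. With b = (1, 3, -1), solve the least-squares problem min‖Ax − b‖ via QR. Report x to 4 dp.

x = (0.0000, -1.0000)

q_1 = a_1/‖a_1‖ = (3, 1, 2)/3.7417 = (0.8018, 0.2673, 0.5345).
r_{12} = q_1·a_2 = -1.0690.
u_2 = a_2 + 1.0690·q_1 = (0.8571, -1.7143, -0.4286).
‖u_2‖ = 1.9640, so q_2 = (0.4364, -0.8729, -0.2182).
Qᵀb = (1.0690, -1.9640).
Back-substitute: x_2 = -1.9640/1.9640 = -1.0000.
x_1 = (1.0690 + 1.0690·(-1.0000))/3.7417 = 0.0000.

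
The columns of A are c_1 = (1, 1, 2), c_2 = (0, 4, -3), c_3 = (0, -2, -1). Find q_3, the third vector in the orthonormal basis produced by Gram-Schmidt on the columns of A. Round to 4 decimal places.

q_1 = c_1/‖c_1‖ = (1, 1, 2)/2.4495 = (0.4082, 0.4082, 0.8165).
r_{12} = q_1·c_2 = -0.8165.
u_2 = c_2 + 0.8165·q_1 = (0.3333, 4.3333, -2.3333).
‖u_2‖ = 4.9329, so q_2 = (0.0676, 0.8785, -0.4730).
r_{13} = q_1·c_3 = -1.6330; r_{23} = q_2·c_3 = -1.2839.
u_3 = c_3 + 1.6330·q_1 + 1.2839·q_2 = (0.7534, -0.2055, -0.2740).
‖u_3‖ = 0.8276, so q_3 = (0.9104, -0.2483, -0.3310).

q_3 = (0.9104, -0.2483, -0.3310)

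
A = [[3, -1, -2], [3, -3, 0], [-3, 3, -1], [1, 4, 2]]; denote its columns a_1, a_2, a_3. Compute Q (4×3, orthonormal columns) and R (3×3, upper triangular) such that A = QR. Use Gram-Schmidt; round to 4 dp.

Q = [[0.5669, 0.1654, -0.7789], [0.5669, -0.2372, 0.1526], [-0.5669, 0.2372, -0.5225], [0.1890, 0.9274, 0.3116]], R = [[5.2915, -3.2127, -0.1890], [0.0000, 4.9678, 1.2869], [0.0000, 0.0000, 2.7034]]

e_1 = a_1/‖a_1‖ = (3, 3, -3, 1)/5.2915 = (0.5669, 0.5669, -0.5669, 0.1890).
r_{12} = e_1·a_2 = -3.2127.
u_2 = a_2 + 3.2127·e_1 = (0.8214, -1.1786, 1.1786, 4.6071).
‖u_2‖ = 4.9678, so e_2 = (0.1654, -0.2372, 0.2372, 0.9274).
r_{13} = e_1·a_3 = -0.1890; r_{23} = e_2·a_3 = 1.2869.
u_3 = a_3 + 0.1890·e_1 − 1.2869·e_2 = (-2.1056, 0.4124, -1.4124, 0.8423).
‖u_3‖ = 2.7034, so e_3 = (-0.7789, 0.1526, -0.5225, 0.3116).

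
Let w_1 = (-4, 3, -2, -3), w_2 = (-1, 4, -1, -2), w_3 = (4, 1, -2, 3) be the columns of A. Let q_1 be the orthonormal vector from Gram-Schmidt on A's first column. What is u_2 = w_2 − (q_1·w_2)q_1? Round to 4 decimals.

q_1 = w_1/‖w_1‖ = (-4, 3, -2, -3)/6.1644 = (-0.6489, 0.4867, -0.3244, -0.4867).
r_{12} = q_1·w_2 = 3.8933.
u_2 = w_2 − 3.8933·q_1 = (1.5263, 2.1053, 0.2632, -0.1053).

u_2 = (1.5263, 2.1053, 0.2632, -0.1053)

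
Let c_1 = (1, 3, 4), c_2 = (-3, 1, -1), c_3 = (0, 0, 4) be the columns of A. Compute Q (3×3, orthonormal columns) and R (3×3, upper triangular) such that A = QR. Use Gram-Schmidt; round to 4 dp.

q_1 = c_1/‖c_1‖ = (1, 3, 4)/5.0990 = (0.1961, 0.5883, 0.7845).
r_{12} = q_1·c_2 = -0.7845.
u_2 = c_2 + 0.7845·q_1 = (-2.8462, 1.4615, -0.3846).
‖u_2‖ = 3.2225, so q_2 = (-0.8832, 0.4535, -0.1194).
r_{13} = q_1·c_3 = 3.1379; r_{23} = q_2·c_3 = -0.4774.
u_3 = c_3 − 3.1379·q_1 + 0.4774·q_2 = (-1.0370, -1.6296, 1.4815).
‖u_3‖ = 2.4343, so q_3 = (-0.4260, -0.6694, 0.6086).

Q = [[0.1961, -0.8832, -0.4260], [0.5883, 0.4535, -0.6694], [0.7845, -0.1194, 0.6086]], R = [[5.0990, -0.7845, 3.1379], [0.0000, 3.2225, -0.4774], [0.0000, 0.0000, 2.4343]]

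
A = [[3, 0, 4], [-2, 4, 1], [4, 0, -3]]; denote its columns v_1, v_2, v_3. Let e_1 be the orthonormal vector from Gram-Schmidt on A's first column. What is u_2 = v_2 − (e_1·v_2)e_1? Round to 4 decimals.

e_1 = v_1/‖v_1‖ = (3, -2, 4)/5.3852 = (0.5571, -0.3714, 0.7428).
r_{12} = e_1·v_2 = -1.4856.
u_2 = v_2 + 1.4856·e_1 = (0.8276, 3.4483, 1.1034).

u_2 = (0.8276, 3.4483, 1.1034)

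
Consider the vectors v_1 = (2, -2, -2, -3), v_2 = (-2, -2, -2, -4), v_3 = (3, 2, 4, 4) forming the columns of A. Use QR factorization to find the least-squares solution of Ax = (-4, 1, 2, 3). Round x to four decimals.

v_1 = (2, -2, -2, -3); ‖v_1‖ = 4.5826, so e_1 = (0.4364, -0.4364, -0.4364, -0.6547).
e_1·v_2 = 0.4364·(-2) + (-0.4364)·(-2) + (-0.4364)·(-2) + (-0.6547)·(-4) = 3.4915.
u_2 = v_2 − 3.4915·e_1 = (-3.5238, -0.4762, -0.4762, -1.7143).
‖u_2‖ = 3.9761, so e_2 = (-0.8862, -0.1198, -0.1198, -0.4311).
e_1·v_3 = 0.4364·3 + (-0.4364)·2 + (-0.4364)·4 + (-0.6547)·4 = -3.9279; e_2·v_3 = (-0.8862)·3 + (-0.1198)·2 + (-0.1198)·4 + (-0.4311)·4 = -5.1019.
u_3 = v_3 + 3.9279·e_1 + 5.1019·e_2 = (0.1928, -0.3253, 1.6747, -0.7711).
‖u_3‖ = 1.8821, so e_3 = (0.1024, -0.1728, 0.8898, -0.4097).
Qᵀb = (-5.0190, 1.8922, -0.0320).
Back-substitute: x_3 = -0.0320/1.8821 = -0.0170.
x_2 = (1.8922 + 5.1019·(-0.0170))/3.9761 = 0.4541.
x_1 = (-5.0190 − 3.4915·0.4541 + 3.9279·(-0.0170))/4.5826 = -1.4558.

x = (-1.4558, 0.4541, -0.0170)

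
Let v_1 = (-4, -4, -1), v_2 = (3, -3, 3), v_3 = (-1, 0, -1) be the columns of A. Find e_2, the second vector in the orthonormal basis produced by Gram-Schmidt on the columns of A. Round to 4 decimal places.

v_1 = (-4, -4, -1); ‖v_1‖ = 5.7446, so e_1 = (-0.6963, -0.6963, -0.1741).
e_1·v_2 = (-0.6963)·3 + (-0.6963)·(-3) + (-0.1741)·3 = -0.5222.
u_2 = v_2 + 0.5222·e_1 = (2.6364, -3.3636, 2.9091).
‖u_2‖ = 5.1698, so e_2 = (0.5100, -0.6506, 0.5627).

e_2 = (0.5100, -0.6506, 0.5627)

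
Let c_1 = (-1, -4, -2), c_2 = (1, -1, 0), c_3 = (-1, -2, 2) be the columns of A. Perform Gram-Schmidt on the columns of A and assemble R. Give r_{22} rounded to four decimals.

c_1 = (-1, -4, -2); ‖c_1‖ = 4.5826, so q_1 = (-0.2182, -0.8729, -0.4364).
q_1·c_2 = (-0.2182)·1 + (-0.8729)·(-1) + (-0.4364)·0 = 0.6547.
u_2 = c_2 − 0.6547·q_1 = (1.1429, -0.4286, 0.2857).
r_{22} = ‖u_2‖ = 1.2536.

r_{22} = 1.2536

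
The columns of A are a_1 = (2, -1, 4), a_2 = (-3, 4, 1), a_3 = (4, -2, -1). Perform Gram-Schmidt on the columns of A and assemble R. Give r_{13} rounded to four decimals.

a_1 = (2, -1, 4); ‖a_1‖ = 4.5826, so e_1 = (0.4364, -0.2182, 0.8729).
r_{13} = e_1·a_3 = 1.3093.

r_{13} = 1.3093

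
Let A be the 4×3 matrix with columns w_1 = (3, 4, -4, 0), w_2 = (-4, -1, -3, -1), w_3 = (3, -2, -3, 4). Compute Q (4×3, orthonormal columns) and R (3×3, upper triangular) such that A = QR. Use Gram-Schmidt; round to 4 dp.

Q = [[0.4685, -0.7187, 0.2647], [0.6247, -0.1182, -0.5807], [-0.6247, -0.6572, -0.3822], [0.0000, -0.1939, 0.6683]], R = [[6.4031, -0.6247, 2.0303], [0.0000, 5.1585, -0.7234], [0.0000, 0.0000, 5.7754]]

w_1 = (3, 4, -4, 0); ‖w_1‖ = 6.4031, so e_1 = (0.4685, 0.6247, -0.6247, 0.0000).
e_1·w_2 = 0.4685·(-4) + 0.6247·(-1) + (-0.6247)·(-3) + 0.0000·(-1) = -0.6247.
u_2 = w_2 + 0.6247·e_1 = (-3.7073, -0.6098, -3.3902, -1.0000).
‖u_2‖ = 5.1585, so e_2 = (-0.7187, -0.1182, -0.6572, -0.1939).
e_1·w_3 = 0.4685·3 + 0.6247·(-2) + (-0.6247)·(-3) + 0.0000·4 = 2.0303; e_2·w_3 = (-0.7187)·3 + (-0.1182)·(-2) + (-0.6572)·(-3) + (-0.1939)·4 = -0.7234.
u_3 = w_3 − 2.0303·e_1 + 0.7234·e_2 = (1.5289, -3.3538, -2.2071, 3.8598).
‖u_3‖ = 5.7754, so e_3 = (0.2647, -0.5807, -0.3822, 0.6683).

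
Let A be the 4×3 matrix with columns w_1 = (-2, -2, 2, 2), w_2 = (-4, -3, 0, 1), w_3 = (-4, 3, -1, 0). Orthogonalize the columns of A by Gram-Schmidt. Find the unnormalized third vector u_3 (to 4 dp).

u_3 = (-2.6000, 3.7000, 0.4000, 0.7000)

w_1 = (-2, -2, 2, 2); ‖w_1‖ = 4.0000, so e_1 = (-0.5000, -0.5000, 0.5000, 0.5000).
e_1·w_2 = (-0.5000)·(-4) + (-0.5000)·(-3) + 0.5000·0 + 0.5000·1 = 4.0000.
u_2 = w_2 − 4.0000·e_1 = (-2.0000, -1.0000, -2.0000, -1.0000).
‖u_2‖ = 3.1623, so e_2 = (-0.6325, -0.3162, -0.6325, -0.3162).
e_1·w_3 = (-0.5000)·(-4) + (-0.5000)·3 + 0.5000·(-1) + 0.5000·0 = 0.0000; e_2·w_3 = (-0.6325)·(-4) + (-0.3162)·3 + (-0.6325)·(-1) + (-0.3162)·0 = 2.2136.
u_3 = w_3 + 0.0000·e_1 − 2.2136·e_2 = (-2.6000, 3.7000, 0.4000, 0.7000).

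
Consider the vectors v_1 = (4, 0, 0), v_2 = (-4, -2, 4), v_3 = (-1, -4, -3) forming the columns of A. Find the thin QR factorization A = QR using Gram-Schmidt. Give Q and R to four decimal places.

e_1 = v_1/‖v_1‖ = (4, 0, 0)/4.0000 = (1.0000, 0.0000, 0.0000).
r_{12} = e_1·v_2 = -4.0000.
u_2 = v_2 + 4.0000·e_1 = (0.0000, -2.0000, 4.0000).
‖u_2‖ = 4.4721, so e_2 = (0.0000, -0.4472, 0.8944).
r_{13} = e_1·v_3 = -1.0000; r_{23} = e_2·v_3 = -0.8944.
u_3 = v_3 + 1.0000·e_1 + 0.8944·e_2 = (0.0000, -4.4000, -2.2000).
‖u_3‖ = 4.9193, so e_3 = (0.0000, -0.8944, -0.4472).

Q = [[1.0000, 0.0000, 0.0000], [0.0000, -0.4472, -0.8944], [0.0000, 0.8944, -0.4472]], R = [[4.0000, -4.0000, -1.0000], [0.0000, 4.4721, -0.8944], [0.0000, 0.0000, 4.9193]]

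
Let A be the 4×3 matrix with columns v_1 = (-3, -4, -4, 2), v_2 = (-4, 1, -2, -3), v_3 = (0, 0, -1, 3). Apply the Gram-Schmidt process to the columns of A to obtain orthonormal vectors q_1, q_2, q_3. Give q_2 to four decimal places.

q_2 = (-0.6325, 0.3584, -0.2108, -0.6535)

q_1 = v_1/‖v_1‖ = (-3, -4, -4, 2)/6.7082 = (-0.4472, -0.5963, -0.5963, 0.2981).
r_{12} = q_1·v_2 = 1.4907.
u_2 = v_2 − 1.4907·q_1 = (-3.3333, 1.8889, -1.1111, -3.4444).
‖u_2‖ = 5.2705, so q_2 = (-0.6325, 0.3584, -0.2108, -0.6535).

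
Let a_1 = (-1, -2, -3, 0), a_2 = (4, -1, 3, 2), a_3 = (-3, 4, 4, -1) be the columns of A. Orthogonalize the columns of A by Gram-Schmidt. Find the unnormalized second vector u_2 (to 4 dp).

u_2 = (3.2143, -2.5714, 0.6429, 2.0000)

a_1 = (-1, -2, -3, 0); ‖a_1‖ = 3.7417, so q_1 = (-0.2673, -0.5345, -0.8018, 0.0000).
q_1·a_2 = (-0.2673)·4 + (-0.5345)·(-1) + (-0.8018)·3 + 0.0000·2 = -2.9399.
u_2 = a_2 + 2.9399·q_1 = (3.2143, -2.5714, 0.6429, 2.0000).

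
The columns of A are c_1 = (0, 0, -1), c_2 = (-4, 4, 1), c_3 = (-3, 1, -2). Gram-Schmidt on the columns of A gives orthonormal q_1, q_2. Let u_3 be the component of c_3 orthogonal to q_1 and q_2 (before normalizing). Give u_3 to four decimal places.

u_3 = (-1.0000, -1.0000, 0.0000)

c_1 = (0, 0, -1); ‖c_1‖ = 1.0000, so q_1 = (0.0000, 0.0000, -1.0000).
q_1·c_2 = 0.0000·(-4) + 0.0000·4 + (-1.0000)·1 = -1.0000.
u_2 = c_2 + 1.0000·q_1 = (-4.0000, 4.0000, 0.0000).
‖u_2‖ = 5.6569, so q_2 = (-0.7071, 0.7071, 0.0000).
q_1·c_3 = 0.0000·(-3) + 0.0000·1 + (-1.0000)·(-2) = 2.0000; q_2·c_3 = (-0.7071)·(-3) + 0.7071·1 + 0.0000·(-2) = 2.8284.
u_3 = c_3 − 2.0000·q_1 − 2.8284·q_2 = (-1.0000, -1.0000, 0.0000).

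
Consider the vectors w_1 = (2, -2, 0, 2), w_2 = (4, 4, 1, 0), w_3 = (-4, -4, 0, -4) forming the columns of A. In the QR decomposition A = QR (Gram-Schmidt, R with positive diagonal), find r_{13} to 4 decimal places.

w_1 = (2, -2, 0, 2); ‖w_1‖ = 3.4641, so e_1 = (0.5774, -0.5774, 0.0000, 0.5774).
r_{13} = e_1·w_3 = -2.3094.

r_{13} = -2.3094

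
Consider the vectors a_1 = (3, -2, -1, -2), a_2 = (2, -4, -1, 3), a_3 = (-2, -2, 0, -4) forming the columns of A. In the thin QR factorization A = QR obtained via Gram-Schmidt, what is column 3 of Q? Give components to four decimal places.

e_3 = (-0.6703, -0.6325, 0.0283, -0.3871)

a_1 = (3, -2, -1, -2); ‖a_1‖ = 4.2426, so e_1 = (0.7071, -0.4714, -0.2357, -0.4714).
e_1·a_2 = 0.7071·2 + (-0.4714)·(-4) + (-0.2357)·(-1) + (-0.4714)·3 = 2.1213.
u_2 = a_2 − 2.1213·e_1 = (0.5000, -3.0000, -0.5000, 4.0000).
‖u_2‖ = 5.0498, so e_2 = (0.0990, -0.5941, -0.0990, 0.7921).
e_1·a_3 = 0.7071·(-2) + (-0.4714)·(-2) + (-0.2357)·0 + (-0.4714)·(-4) = 1.4142; e_2·a_3 = 0.0990·(-2) + (-0.5941)·(-2) + (-0.0990)·0 + 0.7921·(-4) = -2.1783.
u_3 = a_3 − 1.4142·e_1 + 2.1783·e_2 = (-2.7843, -2.6275, 0.1176, -1.6078).
‖u_3‖ = 4.1539, so e_3 = (-0.6703, -0.6325, 0.0283, -0.3871).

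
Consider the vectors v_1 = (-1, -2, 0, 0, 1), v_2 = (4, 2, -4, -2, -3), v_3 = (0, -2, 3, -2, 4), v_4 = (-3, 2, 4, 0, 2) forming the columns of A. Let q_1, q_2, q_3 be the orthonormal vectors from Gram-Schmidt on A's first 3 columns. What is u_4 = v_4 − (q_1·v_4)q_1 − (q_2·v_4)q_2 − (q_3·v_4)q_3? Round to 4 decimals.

q_1 = v_1/‖v_1‖ = (-1, -2, 0, 0, 1)/2.4495 = (-0.4082, -0.8165, 0.0000, 0.0000, 0.4082).
r_{12} = q_1·v_2 = -4.4907.
u_2 = v_2 + 4.4907·q_1 = (2.1667, -1.6667, -4.0000, -2.0000, -1.1667).
‖u_2‖ = 5.3697, so q_2 = (0.4035, -0.3104, -0.7449, -0.3725, -0.2173).
r_{13} = q_1·v_3 = 3.2660; r_{23} = q_2·v_3 = -1.7382.
u_3 = v_3 − 3.2660·q_1 + 1.7382·q_2 = (2.0347, 0.1272, 1.7052, -2.6474, 2.2890).
‖u_3‖ = 4.3946, so q_3 = (0.4630, 0.0289, 0.3880, -0.6024, 0.5209).
r_{14} = q_1·v_4 = 0.4082; r_{24} = q_2·v_4 = -5.2455; r_{34} = q_3·v_4 = 1.2627.
u_4 = v_4 − 0.4082·q_1 + 5.2455·q_2 − 1.2627·q_3 = (-1.3014, 0.6687, -0.3975, -1.1931, 0.0359).

u_4 = (-1.3014, 0.6687, -0.3975, -1.1931, 0.0359)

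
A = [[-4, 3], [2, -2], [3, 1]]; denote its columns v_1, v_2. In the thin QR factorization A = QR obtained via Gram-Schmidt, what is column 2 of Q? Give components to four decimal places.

e_2 = (0.4222, -0.3860, 0.8202)

v_1 = (-4, 2, 3); ‖v_1‖ = 5.3852, so e_1 = (-0.7428, 0.3714, 0.5571).
e_1·v_2 = (-0.7428)·3 + 0.3714·(-2) + 0.5571·1 = -2.4140.
u_2 = v_2 + 2.4140·e_1 = (1.2069, -1.1034, 2.3448).
‖u_2‖ = 2.8587, so e_2 = (0.4222, -0.3860, 0.8202).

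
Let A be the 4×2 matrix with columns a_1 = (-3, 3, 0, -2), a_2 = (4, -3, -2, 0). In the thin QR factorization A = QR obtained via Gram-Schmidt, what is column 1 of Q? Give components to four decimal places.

q_1 = (-0.6396, 0.6396, 0.0000, -0.4264)

a_1 = (-3, 3, 0, -2); ‖a_1‖ = 4.6904, so q_1 = (-0.6396, 0.6396, 0.0000, -0.4264).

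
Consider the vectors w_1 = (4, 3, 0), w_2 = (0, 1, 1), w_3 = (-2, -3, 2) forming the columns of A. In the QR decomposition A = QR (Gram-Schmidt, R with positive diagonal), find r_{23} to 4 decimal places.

r_{23} = 0.8121

e_1 = w_1/‖w_1‖ = (4, 3, 0)/5.0000 = (0.8000, 0.6000, 0.0000).
r_{12} = e_1·w_2 = 0.6000.
u_2 = w_2 − 0.6000·e_1 = (-0.4800, 0.6400, 1.0000).
‖u_2‖ = 1.2806, so e_2 = (-0.3748, 0.4998, 0.7809).
r_{23} = e_2·w_3 = 0.8121.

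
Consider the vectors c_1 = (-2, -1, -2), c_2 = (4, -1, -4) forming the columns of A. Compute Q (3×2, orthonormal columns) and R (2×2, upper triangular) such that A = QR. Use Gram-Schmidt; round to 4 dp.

c_1 = (-2, -1, -2); ‖c_1‖ = 3.0000, so e_1 = (-0.6667, -0.3333, -0.6667).
e_1·c_2 = (-0.6667)·4 + (-0.3333)·(-1) + (-0.6667)·(-4) = 0.3333.
u_2 = c_2 − 0.3333·e_1 = (4.2222, -0.8889, -3.7778).
‖u_2‖ = 5.7349, so e_2 = (0.7362, -0.1550, -0.6587).

Q = [[-0.6667, 0.7362], [-0.3333, -0.1550], [-0.6667, -0.6587]], R = [[3.0000, 0.3333], [0.0000, 5.7349]]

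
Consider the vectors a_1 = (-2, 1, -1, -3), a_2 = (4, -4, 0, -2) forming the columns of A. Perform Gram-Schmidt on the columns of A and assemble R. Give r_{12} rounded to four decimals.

a_1 = (-2, 1, -1, -3); ‖a_1‖ = 3.8730, so q_1 = (-0.5164, 0.2582, -0.2582, -0.7746).
r_{12} = q_1·a_2 = -1.5492.

r_{12} = -1.5492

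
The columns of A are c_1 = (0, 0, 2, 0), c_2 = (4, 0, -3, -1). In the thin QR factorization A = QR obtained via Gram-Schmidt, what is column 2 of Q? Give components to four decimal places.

q_2 = (0.9701, 0.0000, 0.0000, -0.2425)

q_1 = c_1/‖c_1‖ = (0, 0, 2, 0)/2.0000 = (0.0000, 0.0000, 1.0000, 0.0000).
r_{12} = q_1·c_2 = -3.0000.
u_2 = c_2 + 3.0000·q_1 = (4.0000, 0.0000, 0.0000, -1.0000).
‖u_2‖ = 4.1231, so q_2 = (0.9701, 0.0000, 0.0000, -0.2425).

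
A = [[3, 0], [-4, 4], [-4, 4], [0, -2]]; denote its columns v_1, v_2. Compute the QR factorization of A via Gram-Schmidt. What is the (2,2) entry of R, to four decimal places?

r_{22} = 3.3203

e_1 = v_1/‖v_1‖ = (3, -4, -4, 0)/6.4031 = (0.4685, -0.6247, -0.6247, 0.0000).
r_{12} = e_1·v_2 = -4.9976.
u_2 = v_2 + 4.9976·e_1 = (2.3415, 0.8780, 0.8780, -2.0000).
r_{22} = ‖u_2‖ = 3.3203.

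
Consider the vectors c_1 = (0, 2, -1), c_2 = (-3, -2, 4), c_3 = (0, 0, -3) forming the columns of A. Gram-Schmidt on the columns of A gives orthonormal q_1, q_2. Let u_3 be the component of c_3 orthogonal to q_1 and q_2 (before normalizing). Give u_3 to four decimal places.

u_3 = (-1.3333, -0.6667, -1.3333)

c_1 = (0, 2, -1); ‖c_1‖ = 2.2361, so q_1 = (0.0000, 0.8944, -0.4472).
q_1·c_2 = 0.0000·(-3) + 0.8944·(-2) + (-0.4472)·4 = -3.5777.
u_2 = c_2 + 3.5777·q_1 = (-3.0000, 1.2000, 2.4000).
‖u_2‖ = 4.0249, so q_2 = (-0.7454, 0.2981, 0.5963).
q_1·c_3 = 0.0000·0 + 0.8944·0 + (-0.4472)·(-3) = 1.3416; q_2·c_3 = (-0.7454)·0 + 0.2981·0 + 0.5963·(-3) = -1.7889.
u_3 = c_3 − 1.3416·q_1 + 1.7889·q_2 = (-1.3333, -0.6667, -1.3333).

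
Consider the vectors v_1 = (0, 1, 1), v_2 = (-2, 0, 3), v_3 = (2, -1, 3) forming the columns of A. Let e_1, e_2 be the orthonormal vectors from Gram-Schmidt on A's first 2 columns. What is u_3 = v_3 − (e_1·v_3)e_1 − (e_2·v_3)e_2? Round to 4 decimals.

e_1 = v_1/‖v_1‖ = (0, 1, 1)/1.4142 = (0.0000, 0.7071, 0.7071).
r_{12} = e_1·v_2 = 2.1213.
u_2 = v_2 − 2.1213·e_1 = (-2.0000, -1.5000, 1.5000).
‖u_2‖ = 2.9155, so e_2 = (-0.6860, -0.5145, 0.5145).
r_{13} = e_1·v_3 = 1.4142; r_{23} = e_2·v_3 = 0.6860.
u_3 = v_3 − 1.4142·e_1 − 0.6860·e_2 = (2.4706, -1.6471, 1.6471).

u_3 = (2.4706, -1.6471, 1.6471)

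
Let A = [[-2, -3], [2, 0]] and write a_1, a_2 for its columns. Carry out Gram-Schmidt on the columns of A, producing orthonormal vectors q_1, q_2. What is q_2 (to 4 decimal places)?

q_2 = (-0.7071, -0.7071)

q_1 = a_1/‖a_1‖ = (-2, 2)/2.8284 = (-0.7071, 0.7071).
r_{12} = q_1·a_2 = 2.1213.
u_2 = a_2 − 2.1213·q_1 = (-1.5000, -1.5000).
‖u_2‖ = 2.1213, so q_2 = (-0.7071, -0.7071).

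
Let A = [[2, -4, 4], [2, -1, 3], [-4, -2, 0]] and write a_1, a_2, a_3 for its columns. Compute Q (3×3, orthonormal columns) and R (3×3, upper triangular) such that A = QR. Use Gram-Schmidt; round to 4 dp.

Q = [[0.4082, -0.8398, -0.3578], [0.4082, -0.1826, 0.8944], [-0.8165, -0.5112, 0.2683]], R = [[4.8990, -0.4082, 2.8577], [0.0000, 4.5644, -3.9071], [0.0000, 0.0000, 1.2522]]

q_1 = a_1/‖a_1‖ = (2, 2, -4)/4.8990 = (0.4082, 0.4082, -0.8165).
r_{12} = q_1·a_2 = -0.4082.
u_2 = a_2 + 0.4082·q_1 = (-3.8333, -0.8333, -2.3333).
‖u_2‖ = 4.5644, so q_2 = (-0.8398, -0.1826, -0.5112).
r_{13} = q_1·a_3 = 2.8577; r_{23} = q_2·a_3 = -3.9071.
u_3 = a_3 − 2.8577·q_1 + 3.9071·q_2 = (-0.4480, 1.1200, 0.3360).
‖u_3‖ = 1.2522, so q_3 = (-0.3578, 0.8944, 0.2683).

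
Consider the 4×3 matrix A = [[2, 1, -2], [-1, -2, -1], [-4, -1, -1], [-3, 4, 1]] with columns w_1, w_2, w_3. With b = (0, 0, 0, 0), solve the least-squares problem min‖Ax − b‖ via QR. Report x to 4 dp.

x = (0.0000, 0.0000, 0.0000)

w_1 = (2, -1, -4, -3); ‖w_1‖ = 5.4772, so e_1 = (0.3651, -0.1826, -0.7303, -0.5477).
e_1·w_2 = 0.3651·1 + (-0.1826)·(-2) + (-0.7303)·(-1) + (-0.5477)·4 = -0.7303.
u_2 = w_2 + 0.7303·e_1 = (1.2667, -2.1333, -1.5333, 3.6000).
‖u_2‖ = 4.6332, so e_2 = (0.2734, -0.4604, -0.3309, 0.7770).
e_1·w_3 = 0.3651·(-2) + (-0.1826)·(-1) + (-0.7303)·(-1) + (-0.5477)·1 = -0.3651; e_2·w_3 = 0.2734·(-2) + (-0.4604)·(-1) + (-0.3309)·(-1) + 0.7770·1 = 1.0216.
u_3 = w_3 + 0.3651·e_1 − 1.0216·e_2 = (-2.1460, -0.5963, -0.9286, 0.0062).
‖u_3‖ = 2.4131, so e_3 = (-0.8893, -0.2471, -0.3848, 0.0026).
Qᵀb = (0.0000, 0.0000, 0.0000).
Back-substitute: x_3 = 0.0000/2.4131 = 0.0000.
x_2 = (0.0000 − 1.0216·0.0000)/4.6332 = 0.0000.
x_1 = (0.0000 + 0.7303·0.0000 + 0.3651·0.0000)/5.4772 = 0.0000.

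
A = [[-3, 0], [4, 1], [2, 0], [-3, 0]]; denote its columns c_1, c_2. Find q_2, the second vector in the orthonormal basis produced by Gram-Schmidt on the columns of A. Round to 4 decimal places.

q_2 = (0.4150, 0.7609, -0.2767, 0.4150)

q_1 = c_1/‖c_1‖ = (-3, 4, 2, -3)/6.1644 = (-0.4867, 0.6489, 0.3244, -0.4867).
r_{12} = q_1·c_2 = 0.6489.
u_2 = c_2 − 0.6489·q_1 = (0.3158, 0.5789, -0.2105, 0.3158).
‖u_2‖ = 0.7609, so q_2 = (0.4150, 0.7609, -0.2767, 0.4150).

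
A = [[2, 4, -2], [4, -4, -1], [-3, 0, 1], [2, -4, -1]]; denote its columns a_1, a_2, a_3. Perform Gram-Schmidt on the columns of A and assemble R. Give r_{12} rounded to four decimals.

a_1 = (2, 4, -3, 2); ‖a_1‖ = 5.7446, so q_1 = (0.3482, 0.6963, -0.5222, 0.3482).
r_{12} = q_1·a_2 = -2.7852.

r_{12} = -2.7852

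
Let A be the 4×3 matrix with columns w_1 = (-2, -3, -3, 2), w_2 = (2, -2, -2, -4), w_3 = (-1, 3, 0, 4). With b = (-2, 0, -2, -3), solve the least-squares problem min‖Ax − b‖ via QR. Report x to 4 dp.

x = (0.1529, 0.4495, 0.0245)

w_1 = (-2, -3, -3, 2); ‖w_1‖ = 5.0990, so q_1 = (-0.3922, -0.5883, -0.5883, 0.3922).
q_1·w_2 = (-0.3922)·2 + (-0.5883)·(-2) + (-0.5883)·(-2) + 0.3922·(-4) = 0.0000.
u_2 = w_2 + 0.0000·q_1 = (2.0000, -2.0000, -2.0000, -4.0000).
‖u_2‖ = 5.2915, so q_2 = (0.3780, -0.3780, -0.3780, -0.7559).
q_1·w_3 = (-0.3922)·(-1) + (-0.5883)·3 + (-0.5883)·0 + 0.3922·4 = 0.1961; q_2·w_3 = 0.3780·(-1) + (-0.3780)·3 + (-0.3780)·0 + (-0.7559)·4 = -4.5356.
u_3 = w_3 − 0.1961·q_1 + 4.5356·q_2 = (0.7912, 1.4011, -1.5989, 0.4945).
‖u_3‖ = 2.3217, so q_3 = (0.3408, 0.6035, -0.6887, 0.2130).
Qᵀb = (0.7845, 2.2678, 0.0568).
Back-substitute: x_3 = 0.0568/2.3217 = 0.0245.
x_2 = (2.2678 + 4.5356·0.0245)/5.2915 = 0.4495.
x_1 = (0.7845 + 0.0000·0.4495 − 0.1961·0.0245)/5.0990 = 0.1529.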